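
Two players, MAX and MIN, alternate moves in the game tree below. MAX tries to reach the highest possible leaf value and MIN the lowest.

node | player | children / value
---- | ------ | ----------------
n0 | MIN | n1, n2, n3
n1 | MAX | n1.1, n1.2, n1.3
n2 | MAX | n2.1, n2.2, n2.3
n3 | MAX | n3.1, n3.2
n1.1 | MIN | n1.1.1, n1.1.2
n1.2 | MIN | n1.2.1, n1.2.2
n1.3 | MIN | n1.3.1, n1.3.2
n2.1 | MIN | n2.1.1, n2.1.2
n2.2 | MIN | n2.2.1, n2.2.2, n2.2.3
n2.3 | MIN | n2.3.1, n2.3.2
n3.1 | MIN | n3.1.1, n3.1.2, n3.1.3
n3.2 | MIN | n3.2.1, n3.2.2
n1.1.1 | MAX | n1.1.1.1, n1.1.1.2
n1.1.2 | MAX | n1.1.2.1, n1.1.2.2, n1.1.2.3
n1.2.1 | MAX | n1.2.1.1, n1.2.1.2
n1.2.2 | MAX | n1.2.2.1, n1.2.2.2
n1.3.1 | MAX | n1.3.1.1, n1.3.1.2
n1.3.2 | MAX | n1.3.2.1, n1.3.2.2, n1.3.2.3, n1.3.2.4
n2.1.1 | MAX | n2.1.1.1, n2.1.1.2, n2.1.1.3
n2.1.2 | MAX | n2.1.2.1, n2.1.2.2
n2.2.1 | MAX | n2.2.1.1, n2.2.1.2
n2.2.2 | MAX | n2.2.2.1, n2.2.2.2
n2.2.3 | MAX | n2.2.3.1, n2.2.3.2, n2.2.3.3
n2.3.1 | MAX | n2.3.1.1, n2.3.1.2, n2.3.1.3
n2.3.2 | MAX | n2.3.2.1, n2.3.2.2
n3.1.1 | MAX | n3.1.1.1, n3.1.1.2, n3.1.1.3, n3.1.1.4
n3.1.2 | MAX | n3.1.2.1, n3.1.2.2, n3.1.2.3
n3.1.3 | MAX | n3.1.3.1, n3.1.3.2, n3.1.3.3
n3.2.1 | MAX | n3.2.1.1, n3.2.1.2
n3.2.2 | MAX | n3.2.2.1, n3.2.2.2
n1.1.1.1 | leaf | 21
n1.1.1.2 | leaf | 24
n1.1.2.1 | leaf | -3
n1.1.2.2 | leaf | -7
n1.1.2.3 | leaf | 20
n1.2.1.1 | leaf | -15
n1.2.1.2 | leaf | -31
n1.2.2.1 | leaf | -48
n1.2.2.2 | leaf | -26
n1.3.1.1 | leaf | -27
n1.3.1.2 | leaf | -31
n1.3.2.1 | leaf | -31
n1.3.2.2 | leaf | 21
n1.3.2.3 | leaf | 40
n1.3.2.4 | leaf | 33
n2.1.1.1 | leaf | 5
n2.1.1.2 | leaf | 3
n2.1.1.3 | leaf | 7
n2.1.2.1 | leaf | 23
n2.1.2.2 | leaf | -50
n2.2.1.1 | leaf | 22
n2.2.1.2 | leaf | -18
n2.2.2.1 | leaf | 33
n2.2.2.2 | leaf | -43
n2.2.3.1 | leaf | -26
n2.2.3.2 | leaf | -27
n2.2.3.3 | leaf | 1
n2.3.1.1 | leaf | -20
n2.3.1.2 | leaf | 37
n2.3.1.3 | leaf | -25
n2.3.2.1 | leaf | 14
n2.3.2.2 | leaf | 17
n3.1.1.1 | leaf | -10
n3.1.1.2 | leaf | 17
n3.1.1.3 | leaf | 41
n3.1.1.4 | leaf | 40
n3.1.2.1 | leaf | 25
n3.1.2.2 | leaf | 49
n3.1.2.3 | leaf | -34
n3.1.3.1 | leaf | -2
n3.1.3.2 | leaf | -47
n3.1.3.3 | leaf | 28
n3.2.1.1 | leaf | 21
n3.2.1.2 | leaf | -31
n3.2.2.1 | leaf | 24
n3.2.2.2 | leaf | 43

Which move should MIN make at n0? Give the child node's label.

n2

n1.1.1 (MAX): max(21, 24) = 24
n1.1.2 (MAX): max(-3, -7, 20) = 20
n1.1 (MIN): min(24, 20) = 20
n1.2.1 (MAX): max(-15, -31) = -15
n1.2.2 (MAX): max(-48, -26) = -26
n1.2 (MIN): min(-15, -26) = -26
n1.3.1 (MAX): max(-27, -31) = -27
n1.3.2 (MAX): max(-31, 21, 40, 33) = 40
n1.3 (MIN): min(-27, 40) = -27
n1 (MAX): max(20, -26, -27) = 20
n2.1.1 (MAX): max(5, 3, 7) = 7
n2.1.2 (MAX): max(23, -50) = 23
n2.1 (MIN): min(7, 23) = 7
n2.2.1 (MAX): max(22, -18) = 22
n2.2.2 (MAX): max(33, -43) = 33
n2.2.3 (MAX): max(-26, -27, 1) = 1
n2.2 (MIN): min(22, 33, 1) = 1
n2.3.1 (MAX): max(-20, 37, -25) = 37
n2.3.2 (MAX): max(14, 17) = 17
n2.3 (MIN): min(37, 17) = 17
n2 (MAX): max(7, 1, 17) = 17
n3.1.1 (MAX): max(-10, 17, 41, 40) = 41
n3.1.2 (MAX): max(25, 49, -34) = 49
n3.1.3 (MAX): max(-2, -47, 28) = 28
n3.1 (MIN): min(41, 49, 28) = 28
n3.2.1 (MAX): max(21, -31) = 21
n3.2.2 (MAX): max(24, 43) = 43
n3.2 (MIN): min(21, 43) = 21
n3 (MAX): max(28, 21) = 28
n0 (MIN): min(20, 17, 28) = 17
MIN at n0 wants the lowest of {n1=20, n2=17, n3=28}, so chooses n2.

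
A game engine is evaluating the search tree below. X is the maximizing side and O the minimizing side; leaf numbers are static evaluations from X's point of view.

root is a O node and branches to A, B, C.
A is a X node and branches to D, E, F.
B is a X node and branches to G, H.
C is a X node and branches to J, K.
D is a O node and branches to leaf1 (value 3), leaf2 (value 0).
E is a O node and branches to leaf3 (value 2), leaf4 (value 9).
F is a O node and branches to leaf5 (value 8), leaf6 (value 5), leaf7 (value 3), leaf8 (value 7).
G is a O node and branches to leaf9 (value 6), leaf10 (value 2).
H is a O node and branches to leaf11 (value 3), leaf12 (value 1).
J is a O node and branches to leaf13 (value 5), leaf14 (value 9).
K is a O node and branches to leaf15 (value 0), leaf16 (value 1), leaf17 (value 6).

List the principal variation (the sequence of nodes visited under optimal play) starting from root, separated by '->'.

root -> B -> G -> leaf10

D (O): min(3, 0) = 0
E (O): min(2, 9) = 2
F (O): min(8, 5, 3, 7) = 3
A (X): max(0, 2, 3) = 3
G (O): min(6, 2) = 2
H (O): min(3, 1) = 1
B (X): max(2, 1) = 2
J (O): min(5, 9) = 5
K (O): min(0, 1, 6) = 0
C (X): max(5, 0) = 5
root (O): min(3, 2, 5) = 2
At root, O picks B (lowest: 2).
At B, X picks G (highest: 2).
At G, O picks leaf10 (lowest: 2).
Terminal value 2.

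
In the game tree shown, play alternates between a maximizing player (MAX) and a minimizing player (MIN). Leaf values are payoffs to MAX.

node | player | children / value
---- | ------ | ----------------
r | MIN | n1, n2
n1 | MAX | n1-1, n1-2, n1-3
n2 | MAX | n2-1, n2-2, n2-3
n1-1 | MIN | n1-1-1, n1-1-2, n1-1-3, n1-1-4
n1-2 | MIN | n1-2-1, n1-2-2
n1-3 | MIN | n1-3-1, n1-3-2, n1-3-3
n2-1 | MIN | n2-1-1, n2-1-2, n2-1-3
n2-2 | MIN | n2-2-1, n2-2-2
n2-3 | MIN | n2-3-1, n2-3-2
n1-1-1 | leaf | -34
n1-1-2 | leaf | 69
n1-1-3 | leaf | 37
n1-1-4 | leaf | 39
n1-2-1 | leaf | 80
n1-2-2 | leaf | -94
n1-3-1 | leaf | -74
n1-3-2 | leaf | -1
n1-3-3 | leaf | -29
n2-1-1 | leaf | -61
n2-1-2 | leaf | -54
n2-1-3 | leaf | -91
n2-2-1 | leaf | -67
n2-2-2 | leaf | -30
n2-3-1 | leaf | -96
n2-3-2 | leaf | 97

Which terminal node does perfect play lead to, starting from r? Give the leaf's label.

n1-1 (MIN): min(-34, 69, 37, 39) = -34
n1-2 (MIN): min(80, -94) = -94
n1-3 (MIN): min(-74, -1, -29) = -74
n1 (MAX): max(-34, -94, -74) = -34
n2-1 (MIN): min(-61, -54, -91) = -91
n2-2 (MIN): min(-67, -30) = -67
n2-3 (MIN): min(-96, 97) = -96
n2 (MAX): max(-91, -67, -96) = -67
r (MIN): min(-34, -67) = -67
At r, MIN picks n2 (lowest: -67).
At n2, MAX picks n2-2 (highest: -67).
At n2-2, MIN picks n2-2-1 (lowest: -67).
Terminal value -67.

n2-2-1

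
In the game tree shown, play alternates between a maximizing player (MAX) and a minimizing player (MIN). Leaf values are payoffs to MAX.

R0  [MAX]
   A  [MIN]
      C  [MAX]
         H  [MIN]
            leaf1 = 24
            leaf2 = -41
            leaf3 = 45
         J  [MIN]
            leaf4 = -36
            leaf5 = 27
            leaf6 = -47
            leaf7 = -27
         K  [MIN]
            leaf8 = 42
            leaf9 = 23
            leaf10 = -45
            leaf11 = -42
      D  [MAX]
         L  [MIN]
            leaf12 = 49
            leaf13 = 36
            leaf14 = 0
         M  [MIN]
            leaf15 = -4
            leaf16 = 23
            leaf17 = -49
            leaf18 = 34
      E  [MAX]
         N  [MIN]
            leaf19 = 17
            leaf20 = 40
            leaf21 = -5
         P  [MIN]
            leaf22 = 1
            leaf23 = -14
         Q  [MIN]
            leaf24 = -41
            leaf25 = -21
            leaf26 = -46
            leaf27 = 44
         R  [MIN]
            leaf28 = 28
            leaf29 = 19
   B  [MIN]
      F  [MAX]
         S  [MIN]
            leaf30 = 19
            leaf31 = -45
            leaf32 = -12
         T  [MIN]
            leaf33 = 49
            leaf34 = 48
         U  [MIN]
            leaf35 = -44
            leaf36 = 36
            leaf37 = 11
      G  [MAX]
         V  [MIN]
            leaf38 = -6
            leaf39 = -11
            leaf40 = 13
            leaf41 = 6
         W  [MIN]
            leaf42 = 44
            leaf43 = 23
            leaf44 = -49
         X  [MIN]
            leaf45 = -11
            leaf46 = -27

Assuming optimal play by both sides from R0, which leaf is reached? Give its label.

leaf39

H (MIN): min(24, -41, 45) = -41
J (MIN): min(-36, 27, -47, -27) = -47
K (MIN): min(42, 23, -45, -42) = -45
C (MAX): max(-41, -47, -45) = -41
L (MIN): min(49, 36, 0) = 0
M (MIN): min(-4, 23, -49, 34) = -49
D (MAX): max(0, -49) = 0
N (MIN): min(17, 40, -5) = -5
P (MIN): min(1, -14) = -14
Q (MIN): min(-41, -21, -46, 44) = -46
R (MIN): min(28, 19) = 19
E (MAX): max(-5, -14, -46, 19) = 19
A (MIN): min(-41, 0, 19) = -41
S (MIN): min(19, -45, -12) = -45
T (MIN): min(49, 48) = 48
U (MIN): min(-44, 36, 11) = -44
F (MAX): max(-45, 48, -44) = 48
V (MIN): min(-6, -11, 13, 6) = -11
W (MIN): min(44, 23, -49) = -49
X (MIN): min(-11, -27) = -27
G (MAX): max(-11, -49, -27) = -11
B (MIN): min(48, -11) = -11
R0 (MAX): max(-41, -11) = -11
At R0, MAX picks B (highest: -11).
At B, MIN picks G (lowest: -11).
At G, MAX picks V (highest: -11).
At V, MIN picks leaf39 (lowest: -11).
Terminal value -11.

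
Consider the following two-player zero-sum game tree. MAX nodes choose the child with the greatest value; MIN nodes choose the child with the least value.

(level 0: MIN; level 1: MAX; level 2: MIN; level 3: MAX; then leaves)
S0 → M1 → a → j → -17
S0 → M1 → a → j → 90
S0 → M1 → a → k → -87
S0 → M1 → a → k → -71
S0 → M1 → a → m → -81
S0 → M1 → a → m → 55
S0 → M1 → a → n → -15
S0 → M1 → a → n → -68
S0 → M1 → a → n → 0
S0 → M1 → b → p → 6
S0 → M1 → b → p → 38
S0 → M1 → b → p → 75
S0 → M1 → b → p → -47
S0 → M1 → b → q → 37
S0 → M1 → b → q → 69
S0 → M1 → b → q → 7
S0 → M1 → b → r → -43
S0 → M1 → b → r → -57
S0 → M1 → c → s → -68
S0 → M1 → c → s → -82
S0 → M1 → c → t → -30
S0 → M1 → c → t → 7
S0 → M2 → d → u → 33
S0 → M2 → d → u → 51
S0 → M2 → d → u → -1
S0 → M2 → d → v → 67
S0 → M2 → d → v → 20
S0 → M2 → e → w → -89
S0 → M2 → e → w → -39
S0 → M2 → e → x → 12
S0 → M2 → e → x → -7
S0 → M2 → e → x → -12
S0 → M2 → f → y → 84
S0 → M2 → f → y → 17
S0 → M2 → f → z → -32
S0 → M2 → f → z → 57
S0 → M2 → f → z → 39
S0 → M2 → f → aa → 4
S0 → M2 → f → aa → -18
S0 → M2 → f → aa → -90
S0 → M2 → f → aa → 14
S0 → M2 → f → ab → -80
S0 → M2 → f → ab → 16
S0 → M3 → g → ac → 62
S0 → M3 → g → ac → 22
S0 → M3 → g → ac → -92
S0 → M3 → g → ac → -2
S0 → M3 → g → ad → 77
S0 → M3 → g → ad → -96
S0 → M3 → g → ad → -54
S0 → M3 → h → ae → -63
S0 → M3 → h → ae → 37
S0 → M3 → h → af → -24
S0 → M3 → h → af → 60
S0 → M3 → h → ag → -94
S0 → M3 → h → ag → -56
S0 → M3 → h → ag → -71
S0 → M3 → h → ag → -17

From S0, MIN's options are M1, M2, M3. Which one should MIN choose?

M1

j (MAX): max(-17, 90) = 90
k (MAX): max(-87, -71) = -71
m (MAX): max(-81, 55) = 55
n (MAX): max(-15, -68, 0) = 0
a (MIN): min(90, -71, 55, 0) = -71
p (MAX): max(6, 38, 75, -47) = 75
q (MAX): max(37, 69, 7) = 69
r (MAX): max(-43, -57) = -43
b (MIN): min(75, 69, -43) = -43
s (MAX): max(-68, -82) = -68
t (MAX): max(-30, 7) = 7
c (MIN): min(-68, 7) = -68
M1 (MAX): max(-71, -43, -68) = -43
u (MAX): max(33, 51, -1) = 51
v (MAX): max(67, 20) = 67
d (MIN): min(51, 67) = 51
w (MAX): max(-89, -39) = -39
x (MAX): max(12, -7, -12) = 12
e (MIN): min(-39, 12) = -39
y (MAX): max(84, 17) = 84
z (MAX): max(-32, 57, 39) = 57
aa (MAX): max(4, -18, -90, 14) = 14
ab (MAX): max(-80, 16) = 16
f (MIN): min(84, 57, 14, 16) = 14
M2 (MAX): max(51, -39, 14) = 51
ac (MAX): max(62, 22, -92, -2) = 62
ad (MAX): max(77, -96, -54) = 77
g (MIN): min(62, 77) = 62
ae (MAX): max(-63, 37) = 37
af (MAX): max(-24, 60) = 60
ag (MAX): max(-94, -56, -71, -17) = -17
h (MIN): min(37, 60, -17) = -17
M3 (MAX): max(62, -17) = 62
S0 (MIN): min(-43, 51, 62) = -43
MIN at S0 wants the lowest of {M1=-43, M2=51, M3=62}, so chooses M1.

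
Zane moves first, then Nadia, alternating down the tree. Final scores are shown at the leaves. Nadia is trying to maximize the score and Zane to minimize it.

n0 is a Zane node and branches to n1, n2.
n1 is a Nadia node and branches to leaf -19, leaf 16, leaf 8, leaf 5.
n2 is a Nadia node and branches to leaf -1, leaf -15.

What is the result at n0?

n1 (Nadia): max(-19, 16, 8, 5) = 16
n2 (Nadia): max(-1, -15) = -1
n0 (Zane): min(16, -1) = -1

-1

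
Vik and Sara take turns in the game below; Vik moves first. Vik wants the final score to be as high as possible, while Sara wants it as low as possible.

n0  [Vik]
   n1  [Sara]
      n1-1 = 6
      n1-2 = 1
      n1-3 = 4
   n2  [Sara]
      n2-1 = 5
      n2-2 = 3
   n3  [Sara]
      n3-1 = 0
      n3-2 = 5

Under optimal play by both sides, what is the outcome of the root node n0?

n1 (Sara): min(6, 1, 4) = 1
n2 (Sara): min(5, 3) = 3
n3 (Sara): min(0, 5) = 0
n0 (Vik): max(1, 3, 0) = 3

3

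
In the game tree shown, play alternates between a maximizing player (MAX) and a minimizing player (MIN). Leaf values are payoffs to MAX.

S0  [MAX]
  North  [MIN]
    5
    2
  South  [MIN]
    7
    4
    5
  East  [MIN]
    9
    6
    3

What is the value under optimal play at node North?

2

North (MIN): min(5, 2) = 2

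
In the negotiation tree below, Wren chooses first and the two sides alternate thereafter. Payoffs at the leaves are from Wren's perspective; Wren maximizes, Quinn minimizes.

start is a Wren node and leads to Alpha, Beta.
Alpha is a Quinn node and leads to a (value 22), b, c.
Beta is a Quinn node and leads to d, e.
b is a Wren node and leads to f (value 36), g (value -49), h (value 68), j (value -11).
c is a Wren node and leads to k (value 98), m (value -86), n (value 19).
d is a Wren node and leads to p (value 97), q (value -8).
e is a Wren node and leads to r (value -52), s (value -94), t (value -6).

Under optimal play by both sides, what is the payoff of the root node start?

b (Wren): max(36, -49, 68, -11) = 68
c (Wren): max(98, -86, 19) = 98
Alpha (Quinn): min(22, 68, 98) = 22
d (Wren): max(97, -8) = 97
e (Wren): max(-52, -94, -6) = -6
Beta (Quinn): min(97, -6) = -6
start (Wren): max(22, -6) = 22

22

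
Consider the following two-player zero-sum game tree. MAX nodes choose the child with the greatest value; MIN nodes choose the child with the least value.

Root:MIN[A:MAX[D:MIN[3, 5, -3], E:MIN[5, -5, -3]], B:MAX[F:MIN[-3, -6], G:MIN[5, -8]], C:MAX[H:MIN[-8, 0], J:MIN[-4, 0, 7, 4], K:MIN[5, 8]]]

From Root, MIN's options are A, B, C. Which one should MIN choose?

B

D (MIN): min(3, 5, -3) = -3
E (MIN): min(5, -5, -3) = -5
A (MAX): max(-3, -5) = -3
F (MIN): min(-3, -6) = -6
G (MIN): min(5, -8) = -8
B (MAX): max(-6, -8) = -6
H (MIN): min(-8, 0) = -8
J (MIN): min(-4, 0, 7, 4) = -4
K (MIN): min(5, 8) = 5
C (MAX): max(-8, -4, 5) = 5
Root (MIN): min(-3, -6, 5) = -6
MIN at Root wants the lowest of {A=-3, B=-6, C=5}, so chooses B.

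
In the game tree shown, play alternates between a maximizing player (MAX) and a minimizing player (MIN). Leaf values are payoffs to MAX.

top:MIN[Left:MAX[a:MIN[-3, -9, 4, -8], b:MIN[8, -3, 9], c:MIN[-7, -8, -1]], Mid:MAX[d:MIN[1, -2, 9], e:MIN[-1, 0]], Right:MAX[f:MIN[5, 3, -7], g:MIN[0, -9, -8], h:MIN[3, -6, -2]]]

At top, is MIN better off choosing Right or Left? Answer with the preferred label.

f (MIN): min(5, 3, -7) = -7
g (MIN): min(0, -9, -8) = -9
h (MIN): min(3, -6, -2) = -6
Right (MAX): max(-7, -9, -6) = -6
a (MIN): min(-3, -9, 4, -8) = -9
b (MIN): min(8, -3, 9) = -3
c (MIN): min(-7, -8, -1) = -8
Left (MAX): max(-9, -3, -8) = -3
MIN prefers the lower value; Right=-6, Left=-3. Right is better since -6 < -3.

Right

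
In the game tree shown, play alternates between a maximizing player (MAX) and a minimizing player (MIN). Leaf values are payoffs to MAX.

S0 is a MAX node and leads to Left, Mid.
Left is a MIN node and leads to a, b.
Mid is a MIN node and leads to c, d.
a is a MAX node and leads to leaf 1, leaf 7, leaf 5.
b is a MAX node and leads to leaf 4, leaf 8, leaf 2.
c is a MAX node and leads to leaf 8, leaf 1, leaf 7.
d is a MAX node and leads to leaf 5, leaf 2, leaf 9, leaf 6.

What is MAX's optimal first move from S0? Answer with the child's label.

Mid

a (MAX): max(1, 7, 5) = 7
b (MAX): max(4, 8, 2) = 8
Left (MIN): min(7, 8) = 7
c (MAX): max(8, 1, 7) = 8
d (MAX): max(5, 2, 9, 6) = 9
Mid (MIN): min(8, 9) = 8
S0 (MAX): max(7, 8) = 8
MAX at S0 wants the highest of {Left=7, Mid=8}, so chooses Mid.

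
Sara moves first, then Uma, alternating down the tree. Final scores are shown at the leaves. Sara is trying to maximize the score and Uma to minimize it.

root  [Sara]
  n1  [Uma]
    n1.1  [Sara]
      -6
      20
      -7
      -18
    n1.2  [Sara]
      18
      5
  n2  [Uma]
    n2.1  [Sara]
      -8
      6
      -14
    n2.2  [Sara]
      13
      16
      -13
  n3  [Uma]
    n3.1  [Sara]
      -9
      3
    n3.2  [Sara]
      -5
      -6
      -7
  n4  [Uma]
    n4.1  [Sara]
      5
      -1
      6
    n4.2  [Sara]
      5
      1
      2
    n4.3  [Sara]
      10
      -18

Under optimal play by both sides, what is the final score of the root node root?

18

n1.1 (Sara): max(-6, 20, -7, -18) = 20
n1.2 (Sara): max(18, 5) = 18
n1 (Uma): min(20, 18) = 18
n2.1 (Sara): max(-8, 6, -14) = 6
n2.2 (Sara): max(13, 16, -13) = 16
n2 (Uma): min(6, 16) = 6
n3.1 (Sara): max(-9, 3) = 3
n3.2 (Sara): max(-5, -6, -7) = -5
n3 (Uma): min(3, -5) = -5
n4.1 (Sara): max(5, -1, 6) = 6
n4.2 (Sara): max(5, 1, 2) = 5
n4.3 (Sara): max(10, -18) = 10
n4 (Uma): min(6, 5, 10) = 5
root (Sara): max(18, 6, -5, 5) = 18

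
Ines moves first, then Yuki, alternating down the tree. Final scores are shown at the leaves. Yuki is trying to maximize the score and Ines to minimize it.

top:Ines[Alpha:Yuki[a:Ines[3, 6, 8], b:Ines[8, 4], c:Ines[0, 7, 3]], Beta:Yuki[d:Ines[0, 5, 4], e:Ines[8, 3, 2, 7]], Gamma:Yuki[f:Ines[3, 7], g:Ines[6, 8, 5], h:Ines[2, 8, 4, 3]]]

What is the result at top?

2

a (Ines): min(3, 6, 8) = 3
b (Ines): min(8, 4) = 4
c (Ines): min(0, 7, 3) = 0
Alpha (Yuki): max(3, 4, 0) = 4
d (Ines): min(0, 5, 4) = 0
e (Ines): min(8, 3, 2, 7) = 2
Beta (Yuki): max(0, 2) = 2
f (Ines): min(3, 7) = 3
g (Ines): min(6, 8, 5) = 5
h (Ines): min(2, 8, 4, 3) = 2
Gamma (Yuki): max(3, 5, 2) = 5
top (Ines): min(4, 2, 5) = 2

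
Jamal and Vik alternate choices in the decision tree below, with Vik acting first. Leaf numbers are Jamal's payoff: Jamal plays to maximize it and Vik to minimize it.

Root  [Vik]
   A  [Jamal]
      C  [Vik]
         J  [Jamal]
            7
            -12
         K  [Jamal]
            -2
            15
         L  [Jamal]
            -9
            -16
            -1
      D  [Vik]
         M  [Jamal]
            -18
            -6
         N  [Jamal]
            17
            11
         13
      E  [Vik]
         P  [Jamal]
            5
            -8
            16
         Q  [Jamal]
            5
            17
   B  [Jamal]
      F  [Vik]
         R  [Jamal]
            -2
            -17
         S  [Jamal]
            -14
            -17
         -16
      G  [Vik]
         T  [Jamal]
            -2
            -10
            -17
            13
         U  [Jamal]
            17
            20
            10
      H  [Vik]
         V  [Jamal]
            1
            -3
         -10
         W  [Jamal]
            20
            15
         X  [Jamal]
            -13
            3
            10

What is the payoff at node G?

13

T (Jamal): max(-2, -10, -17, 13) = 13
U (Jamal): max(17, 20, 10) = 20
G (Vik): min(13, 20) = 13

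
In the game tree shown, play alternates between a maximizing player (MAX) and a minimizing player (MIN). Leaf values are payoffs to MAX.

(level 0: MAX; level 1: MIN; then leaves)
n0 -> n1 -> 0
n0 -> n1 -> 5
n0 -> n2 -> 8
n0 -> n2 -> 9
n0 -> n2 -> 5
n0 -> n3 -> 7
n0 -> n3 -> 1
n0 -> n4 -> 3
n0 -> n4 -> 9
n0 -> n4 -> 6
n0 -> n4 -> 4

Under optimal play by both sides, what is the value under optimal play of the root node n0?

n1 (MIN): min(0, 5) = 0
n2 (MIN): min(8, 9, 5) = 5
n3 (MIN): min(7, 1) = 1
n4 (MIN): min(3, 9, 6, 4) = 3
n0 (MAX): max(0, 5, 1, 3) = 5

5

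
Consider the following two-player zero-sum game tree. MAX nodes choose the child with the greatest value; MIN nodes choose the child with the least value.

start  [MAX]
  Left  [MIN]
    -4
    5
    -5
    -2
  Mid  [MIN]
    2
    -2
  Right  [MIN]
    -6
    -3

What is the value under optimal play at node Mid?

Mid (MIN): min(2, -2) = -2

-2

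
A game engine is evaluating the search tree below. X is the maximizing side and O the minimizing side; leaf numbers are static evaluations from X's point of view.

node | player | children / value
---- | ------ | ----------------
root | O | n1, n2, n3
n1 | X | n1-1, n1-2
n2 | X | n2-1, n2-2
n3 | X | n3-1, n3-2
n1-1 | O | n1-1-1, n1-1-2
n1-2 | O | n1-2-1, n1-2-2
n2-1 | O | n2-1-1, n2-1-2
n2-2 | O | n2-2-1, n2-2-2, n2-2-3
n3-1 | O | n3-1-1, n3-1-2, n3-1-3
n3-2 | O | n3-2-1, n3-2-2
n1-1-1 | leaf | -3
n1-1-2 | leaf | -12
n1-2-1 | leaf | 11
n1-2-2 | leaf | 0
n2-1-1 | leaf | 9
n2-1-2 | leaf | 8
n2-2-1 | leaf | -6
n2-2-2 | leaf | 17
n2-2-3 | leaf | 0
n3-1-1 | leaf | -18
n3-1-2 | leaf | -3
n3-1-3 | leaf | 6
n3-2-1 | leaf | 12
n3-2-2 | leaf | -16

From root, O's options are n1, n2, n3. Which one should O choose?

n1-1 (O): min(-3, -12) = -12
n1-2 (O): min(11, 0) = 0
n1 (X): max(-12, 0) = 0
n2-1 (O): min(9, 8) = 8
n2-2 (O): min(-6, 17, 0) = -6
n2 (X): max(8, -6) = 8
n3-1 (O): min(-18, -3, 6) = -18
n3-2 (O): min(12, -16) = -16
n3 (X): max(-18, -16) = -16
root (O): min(0, 8, -16) = -16
O at root wants the lowest of {n1=0, n2=8, n3=-16}, so chooses n3.

n3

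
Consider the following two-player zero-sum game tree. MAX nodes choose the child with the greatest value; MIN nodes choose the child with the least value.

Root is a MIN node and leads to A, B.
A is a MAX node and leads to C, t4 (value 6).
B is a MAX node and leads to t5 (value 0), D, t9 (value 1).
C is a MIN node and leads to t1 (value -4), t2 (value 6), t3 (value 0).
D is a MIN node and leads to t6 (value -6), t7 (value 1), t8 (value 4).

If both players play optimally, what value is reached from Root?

C (MIN): min(-4, 6, 0) = -4
A (MAX): max(-4, 6) = 6
D (MIN): min(-6, 1, 4) = -6
B (MAX): max(0, -6, 1) = 1
Root (MIN): min(6, 1) = 1

1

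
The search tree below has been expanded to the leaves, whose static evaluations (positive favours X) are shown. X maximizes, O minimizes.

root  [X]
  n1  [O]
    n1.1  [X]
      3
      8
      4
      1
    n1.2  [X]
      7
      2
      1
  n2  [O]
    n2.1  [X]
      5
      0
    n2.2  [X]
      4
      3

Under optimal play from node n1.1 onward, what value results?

n1.1 (X): max(3, 8, 4, 1) = 8

8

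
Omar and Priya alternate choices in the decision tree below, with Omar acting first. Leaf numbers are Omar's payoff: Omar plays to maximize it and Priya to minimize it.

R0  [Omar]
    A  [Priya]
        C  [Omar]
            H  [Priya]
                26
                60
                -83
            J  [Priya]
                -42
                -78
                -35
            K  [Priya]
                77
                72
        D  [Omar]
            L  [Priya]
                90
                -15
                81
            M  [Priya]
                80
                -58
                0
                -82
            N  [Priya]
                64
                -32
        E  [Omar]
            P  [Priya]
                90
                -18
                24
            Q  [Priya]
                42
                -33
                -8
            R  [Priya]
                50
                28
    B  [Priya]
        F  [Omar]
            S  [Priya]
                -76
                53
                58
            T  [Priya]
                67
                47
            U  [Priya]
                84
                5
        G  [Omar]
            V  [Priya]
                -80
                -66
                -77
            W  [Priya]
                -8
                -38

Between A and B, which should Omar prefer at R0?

H (Priya): min(26, 60, -83) = -83
J (Priya): min(-42, -78, -35) = -78
K (Priya): min(77, 72) = 72
C (Omar): max(-83, -78, 72) = 72
L (Priya): min(90, -15, 81) = -15
M (Priya): min(80, -58, 0, -82) = -82
N (Priya): min(64, -32) = -32
D (Omar): max(-15, -82, -32) = -15
P (Priya): min(90, -18, 24) = -18
Q (Priya): min(42, -33, -8) = -33
R (Priya): min(50, 28) = 28
E (Omar): max(-18, -33, 28) = 28
A (Priya): min(72, -15, 28) = -15
S (Priya): min(-76, 53, 58) = -76
T (Priya): min(67, 47) = 47
U (Priya): min(84, 5) = 5
F (Omar): max(-76, 47, 5) = 47
V (Priya): min(-80, -66, -77) = -80
W (Priya): min(-8, -38) = -38
G (Omar): max(-80, -38) = -38
B (Priya): min(47, -38) = -38
Omar prefers the higher value; A=-15, B=-38. A is better since -15 > -38.

A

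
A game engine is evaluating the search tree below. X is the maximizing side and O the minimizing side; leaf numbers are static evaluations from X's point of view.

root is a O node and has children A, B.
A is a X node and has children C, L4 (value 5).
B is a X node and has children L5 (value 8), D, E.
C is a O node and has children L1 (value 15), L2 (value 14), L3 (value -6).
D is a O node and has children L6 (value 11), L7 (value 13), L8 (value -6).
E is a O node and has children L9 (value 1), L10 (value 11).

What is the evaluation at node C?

C (O): min(15, 14, -6) = -6

-6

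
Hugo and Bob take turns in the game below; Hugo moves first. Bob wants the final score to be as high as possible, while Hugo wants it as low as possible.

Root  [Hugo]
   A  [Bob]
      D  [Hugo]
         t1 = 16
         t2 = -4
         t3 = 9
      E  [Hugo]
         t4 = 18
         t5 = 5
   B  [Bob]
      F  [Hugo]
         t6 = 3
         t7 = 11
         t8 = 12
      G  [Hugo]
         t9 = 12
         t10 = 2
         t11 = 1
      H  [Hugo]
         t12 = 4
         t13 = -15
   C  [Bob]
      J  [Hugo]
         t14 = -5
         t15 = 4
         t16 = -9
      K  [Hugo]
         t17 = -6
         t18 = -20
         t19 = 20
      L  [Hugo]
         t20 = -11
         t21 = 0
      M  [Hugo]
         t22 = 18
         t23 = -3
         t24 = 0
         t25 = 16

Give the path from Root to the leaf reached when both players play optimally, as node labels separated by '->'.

Root -> C -> M -> t23

D (Hugo): min(16, -4, 9) = -4
E (Hugo): min(18, 5) = 5
A (Bob): max(-4, 5) = 5
F (Hugo): min(3, 11, 12) = 3
G (Hugo): min(12, 2, 1) = 1
H (Hugo): min(4, -15) = -15
B (Bob): max(3, 1, -15) = 3
J (Hugo): min(-5, 4, -9) = -9
K (Hugo): min(-6, -20, 20) = -20
L (Hugo): min(-11, 0) = -11
M (Hugo): min(18, -3, 0, 16) = -3
C (Bob): max(-9, -20, -11, -3) = -3
Root (Hugo): min(5, 3, -3) = -3
At Root, Hugo picks C (lowest: -3).
At C, Bob picks M (highest: -3).
At M, Hugo picks t23 (lowest: -3).
Terminal value -3.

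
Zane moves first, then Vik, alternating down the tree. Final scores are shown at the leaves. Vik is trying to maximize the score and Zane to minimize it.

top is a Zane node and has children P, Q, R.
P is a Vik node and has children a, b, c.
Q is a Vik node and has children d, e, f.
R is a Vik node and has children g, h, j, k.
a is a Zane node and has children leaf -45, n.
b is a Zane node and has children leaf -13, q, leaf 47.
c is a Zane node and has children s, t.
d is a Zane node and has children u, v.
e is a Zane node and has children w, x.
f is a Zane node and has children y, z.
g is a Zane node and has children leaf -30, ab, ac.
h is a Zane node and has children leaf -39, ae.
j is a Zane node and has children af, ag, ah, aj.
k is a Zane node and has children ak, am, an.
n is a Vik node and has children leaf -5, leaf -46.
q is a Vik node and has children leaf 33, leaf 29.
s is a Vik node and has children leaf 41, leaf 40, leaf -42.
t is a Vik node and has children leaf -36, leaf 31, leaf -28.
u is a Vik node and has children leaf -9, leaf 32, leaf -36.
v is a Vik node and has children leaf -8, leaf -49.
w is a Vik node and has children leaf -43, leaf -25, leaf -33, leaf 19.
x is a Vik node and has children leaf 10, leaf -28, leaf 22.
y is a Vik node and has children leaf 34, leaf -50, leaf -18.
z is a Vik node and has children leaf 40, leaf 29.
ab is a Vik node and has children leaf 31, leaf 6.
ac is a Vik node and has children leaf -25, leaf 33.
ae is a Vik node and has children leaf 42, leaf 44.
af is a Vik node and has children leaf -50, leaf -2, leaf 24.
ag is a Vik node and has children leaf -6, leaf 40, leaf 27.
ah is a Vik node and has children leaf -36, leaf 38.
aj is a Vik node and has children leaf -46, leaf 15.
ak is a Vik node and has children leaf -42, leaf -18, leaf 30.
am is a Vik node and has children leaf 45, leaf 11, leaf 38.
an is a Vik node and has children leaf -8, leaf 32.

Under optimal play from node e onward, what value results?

w (Vik): max(-43, -25, -33, 19) = 19
x (Vik): max(10, -28, 22) = 22
e (Zane): min(19, 22) = 19

19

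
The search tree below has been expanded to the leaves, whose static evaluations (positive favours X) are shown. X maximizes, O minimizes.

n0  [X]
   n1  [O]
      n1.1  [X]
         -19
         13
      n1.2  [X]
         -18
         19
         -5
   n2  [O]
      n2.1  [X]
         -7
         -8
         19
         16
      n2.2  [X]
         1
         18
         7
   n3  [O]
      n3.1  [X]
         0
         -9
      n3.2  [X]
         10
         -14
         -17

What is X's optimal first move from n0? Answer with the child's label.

n2

n1.1 (X): max(-19, 13) = 13
n1.2 (X): max(-18, 19, -5) = 19
n1 (O): min(13, 19) = 13
n2.1 (X): max(-7, -8, 19, 16) = 19
n2.2 (X): max(1, 18, 7) = 18
n2 (O): min(19, 18) = 18
n3.1 (X): max(0, -9) = 0
n3.2 (X): max(10, -14, -17) = 10
n3 (O): min(0, 10) = 0
n0 (X): max(13, 18, 0) = 18
X at n0 wants the highest of {n1=13, n2=18, n3=0}, so chooses n2.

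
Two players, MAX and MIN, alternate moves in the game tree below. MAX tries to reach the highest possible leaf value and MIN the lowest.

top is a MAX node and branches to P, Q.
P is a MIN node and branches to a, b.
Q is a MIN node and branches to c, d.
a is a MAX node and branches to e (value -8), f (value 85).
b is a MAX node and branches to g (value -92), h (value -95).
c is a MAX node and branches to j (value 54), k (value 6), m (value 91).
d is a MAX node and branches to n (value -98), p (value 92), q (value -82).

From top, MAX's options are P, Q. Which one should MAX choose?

Q

a (MAX): max(-8, 85) = 85
b (MAX): max(-92, -95) = -92
P (MIN): min(85, -92) = -92
c (MAX): max(54, 6, 91) = 91
d (MAX): max(-98, 92, -82) = 92
Q (MIN): min(91, 92) = 91
top (MAX): max(-92, 91) = 91
MAX at top wants the highest of {P=-92, Q=91}, so chooses Q.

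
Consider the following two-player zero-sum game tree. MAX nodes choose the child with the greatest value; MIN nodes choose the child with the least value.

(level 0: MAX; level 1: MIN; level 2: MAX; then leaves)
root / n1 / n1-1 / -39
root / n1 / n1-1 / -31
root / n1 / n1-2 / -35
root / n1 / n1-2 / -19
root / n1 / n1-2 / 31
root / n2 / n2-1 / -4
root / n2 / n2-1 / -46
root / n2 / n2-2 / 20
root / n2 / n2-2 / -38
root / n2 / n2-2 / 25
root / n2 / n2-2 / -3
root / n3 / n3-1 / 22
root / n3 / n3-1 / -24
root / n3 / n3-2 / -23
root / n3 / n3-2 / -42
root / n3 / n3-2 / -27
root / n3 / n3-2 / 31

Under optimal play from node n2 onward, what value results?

n2-1 (MAX): max(-4, -46) = -4
n2-2 (MAX): max(20, -38, 25, -3) = 25
n2 (MIN): min(-4, 25) = -4

-4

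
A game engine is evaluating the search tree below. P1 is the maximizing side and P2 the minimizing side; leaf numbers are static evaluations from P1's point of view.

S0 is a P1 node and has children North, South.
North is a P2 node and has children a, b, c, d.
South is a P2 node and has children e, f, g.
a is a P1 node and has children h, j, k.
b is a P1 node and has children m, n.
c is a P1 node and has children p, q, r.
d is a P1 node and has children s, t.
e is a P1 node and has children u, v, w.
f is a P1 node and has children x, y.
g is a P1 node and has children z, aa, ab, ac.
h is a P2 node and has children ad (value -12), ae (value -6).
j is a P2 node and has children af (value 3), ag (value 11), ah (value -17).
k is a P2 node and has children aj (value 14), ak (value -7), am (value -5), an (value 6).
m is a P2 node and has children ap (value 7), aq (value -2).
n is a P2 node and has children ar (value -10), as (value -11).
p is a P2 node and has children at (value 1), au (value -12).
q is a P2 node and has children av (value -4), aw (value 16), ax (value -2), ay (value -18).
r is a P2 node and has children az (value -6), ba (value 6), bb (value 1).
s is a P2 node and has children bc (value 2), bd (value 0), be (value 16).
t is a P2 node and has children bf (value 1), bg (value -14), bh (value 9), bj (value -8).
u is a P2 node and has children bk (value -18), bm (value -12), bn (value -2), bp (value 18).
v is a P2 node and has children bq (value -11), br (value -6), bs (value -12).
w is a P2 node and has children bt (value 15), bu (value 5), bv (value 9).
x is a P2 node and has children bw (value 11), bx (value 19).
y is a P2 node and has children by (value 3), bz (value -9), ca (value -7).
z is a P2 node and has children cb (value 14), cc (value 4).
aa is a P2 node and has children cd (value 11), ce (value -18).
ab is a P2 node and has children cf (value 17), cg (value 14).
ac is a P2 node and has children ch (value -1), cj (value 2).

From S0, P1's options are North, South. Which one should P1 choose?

h (P2): min(-12, -6) = -12
j (P2): min(3, 11, -17) = -17
k (P2): min(14, -7, -5, 6) = -7
a (P1): max(-12, -17, -7) = -7
m (P2): min(7, -2) = -2
n (P2): min(-10, -11) = -11
b (P1): max(-2, -11) = -2
p (P2): min(1, -12) = -12
q (P2): min(-4, 16, -2, -18) = -18
r (P2): min(-6, 6, 1) = -6
c (P1): max(-12, -18, -6) = -6
s (P2): min(2, 0, 16) = 0
t (P2): min(1, -14, 9, -8) = -14
d (P1): max(0, -14) = 0
North (P2): min(-7, -2, -6, 0) = -7
u (P2): min(-18, -12, -2, 18) = -18
v (P2): min(-11, -6, -12) = -12
w (P2): min(15, 5, 9) = 5
e (P1): max(-18, -12, 5) = 5
x (P2): min(11, 19) = 11
y (P2): min(3, -9, -7) = -9
f (P1): max(11, -9) = 11
z (P2): min(14, 4) = 4
aa (P2): min(11, -18) = -18
ab (P2): min(17, 14) = 14
ac (P2): min(-1, 2) = -1
g (P1): max(4, -18, 14, -1) = 14
South (P2): min(5, 11, 14) = 5
S0 (P1): max(-7, 5) = 5
P1 at S0 wants the highest of {North=-7, South=5}, so chooses South.

South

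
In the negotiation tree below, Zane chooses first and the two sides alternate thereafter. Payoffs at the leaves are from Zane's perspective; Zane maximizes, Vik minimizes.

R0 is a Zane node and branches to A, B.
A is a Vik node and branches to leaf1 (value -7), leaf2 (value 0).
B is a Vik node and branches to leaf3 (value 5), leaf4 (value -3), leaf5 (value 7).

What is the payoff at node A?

A (Vik): min(-7, 0) = -7

-7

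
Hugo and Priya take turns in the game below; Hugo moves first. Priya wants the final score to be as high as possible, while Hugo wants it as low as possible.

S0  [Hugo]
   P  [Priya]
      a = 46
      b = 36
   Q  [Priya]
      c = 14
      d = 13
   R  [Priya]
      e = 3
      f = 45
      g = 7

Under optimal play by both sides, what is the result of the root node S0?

14

P (Priya): max(46, 36) = 46
Q (Priya): max(14, 13) = 14
R (Priya): max(3, 45, 7) = 45
S0 (Hugo): min(46, 14, 45) = 14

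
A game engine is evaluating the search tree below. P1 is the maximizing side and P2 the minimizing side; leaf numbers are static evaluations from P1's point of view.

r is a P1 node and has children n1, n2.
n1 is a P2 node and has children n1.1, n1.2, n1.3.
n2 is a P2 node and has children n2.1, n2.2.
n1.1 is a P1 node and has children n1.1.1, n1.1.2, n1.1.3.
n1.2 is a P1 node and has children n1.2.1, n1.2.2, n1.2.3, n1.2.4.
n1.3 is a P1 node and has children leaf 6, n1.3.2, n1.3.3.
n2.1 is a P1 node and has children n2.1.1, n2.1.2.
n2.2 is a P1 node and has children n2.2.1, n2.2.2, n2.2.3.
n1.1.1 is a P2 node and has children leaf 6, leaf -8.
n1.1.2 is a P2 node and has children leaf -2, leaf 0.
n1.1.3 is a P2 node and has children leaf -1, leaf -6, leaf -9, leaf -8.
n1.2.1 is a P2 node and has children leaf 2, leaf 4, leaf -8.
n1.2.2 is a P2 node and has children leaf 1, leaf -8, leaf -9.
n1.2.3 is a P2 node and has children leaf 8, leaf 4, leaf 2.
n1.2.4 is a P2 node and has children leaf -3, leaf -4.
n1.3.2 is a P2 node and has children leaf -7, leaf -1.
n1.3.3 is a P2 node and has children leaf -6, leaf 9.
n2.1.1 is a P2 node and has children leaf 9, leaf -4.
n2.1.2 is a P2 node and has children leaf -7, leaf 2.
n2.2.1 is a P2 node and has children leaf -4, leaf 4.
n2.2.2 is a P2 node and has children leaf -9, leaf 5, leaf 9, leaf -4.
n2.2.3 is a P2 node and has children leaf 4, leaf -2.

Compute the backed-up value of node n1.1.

n1.1.1 (P2): min(6, -8) = -8
n1.1.2 (P2): min(-2, 0) = -2
n1.1.3 (P2): min(-1, -6, -9, -8) = -9
n1.1 (P1): max(-8, -2, -9) = -2

-2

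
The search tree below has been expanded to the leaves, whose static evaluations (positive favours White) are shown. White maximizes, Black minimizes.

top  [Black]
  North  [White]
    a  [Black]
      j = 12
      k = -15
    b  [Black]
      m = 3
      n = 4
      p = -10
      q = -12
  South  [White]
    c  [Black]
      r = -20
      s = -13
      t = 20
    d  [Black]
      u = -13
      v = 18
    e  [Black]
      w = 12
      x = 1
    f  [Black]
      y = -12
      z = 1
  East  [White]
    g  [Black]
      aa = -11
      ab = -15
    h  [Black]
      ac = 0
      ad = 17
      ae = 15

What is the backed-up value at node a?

-15

a (Black): min(12, -15) = -15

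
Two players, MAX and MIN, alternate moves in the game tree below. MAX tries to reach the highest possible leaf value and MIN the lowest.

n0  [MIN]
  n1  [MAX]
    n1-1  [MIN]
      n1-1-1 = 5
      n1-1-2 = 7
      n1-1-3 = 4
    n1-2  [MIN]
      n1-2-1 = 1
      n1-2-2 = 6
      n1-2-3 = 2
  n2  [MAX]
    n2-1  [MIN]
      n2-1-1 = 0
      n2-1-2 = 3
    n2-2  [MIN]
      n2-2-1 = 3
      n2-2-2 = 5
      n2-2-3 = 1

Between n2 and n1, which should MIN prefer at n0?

n2

n2-1 (MIN): min(0, 3) = 0
n2-2 (MIN): min(3, 5, 1) = 1
n2 (MAX): max(0, 1) = 1
n1-1 (MIN): min(5, 7, 4) = 4
n1-2 (MIN): min(1, 6, 2) = 1
n1 (MAX): max(4, 1) = 4
MIN prefers the lower value; n2=1, n1=4. n2 is better since 1 < 4.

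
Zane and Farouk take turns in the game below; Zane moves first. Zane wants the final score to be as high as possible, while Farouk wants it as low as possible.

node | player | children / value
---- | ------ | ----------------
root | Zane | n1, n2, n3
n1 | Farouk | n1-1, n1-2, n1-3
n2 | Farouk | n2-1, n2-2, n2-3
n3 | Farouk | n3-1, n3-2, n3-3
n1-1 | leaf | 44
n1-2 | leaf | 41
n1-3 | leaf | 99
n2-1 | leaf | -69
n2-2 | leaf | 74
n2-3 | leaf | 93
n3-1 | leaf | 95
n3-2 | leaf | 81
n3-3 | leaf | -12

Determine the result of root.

41

n1 (Farouk): min(44, 41, 99) = 41
n2 (Farouk): min(-69, 74, 93) = -69
n3 (Farouk): min(95, 81, -12) = -12
root (Zane): max(41, -69, -12) = 41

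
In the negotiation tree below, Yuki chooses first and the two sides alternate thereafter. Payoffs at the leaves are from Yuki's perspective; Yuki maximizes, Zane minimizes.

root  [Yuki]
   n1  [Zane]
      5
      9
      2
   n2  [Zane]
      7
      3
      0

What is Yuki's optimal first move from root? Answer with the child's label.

n1

n1 (Zane): min(5, 9, 2) = 2
n2 (Zane): min(7, 3, 0) = 0
root (Yuki): max(2, 0) = 2
Yuki at root wants the highest of {n1=2, n2=0}, so chooses n1.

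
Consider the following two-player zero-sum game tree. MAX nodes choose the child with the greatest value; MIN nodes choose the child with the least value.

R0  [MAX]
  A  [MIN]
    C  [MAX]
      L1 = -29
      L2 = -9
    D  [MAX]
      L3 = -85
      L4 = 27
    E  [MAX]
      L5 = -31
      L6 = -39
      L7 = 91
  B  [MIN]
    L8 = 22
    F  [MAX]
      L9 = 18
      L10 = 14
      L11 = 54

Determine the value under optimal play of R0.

C (MAX): max(-29, -9) = -9
D (MAX): max(-85, 27) = 27
E (MAX): max(-31, -39, 91) = 91
A (MIN): min(-9, 27, 91) = -9
F (MAX): max(18, 14, 54) = 54
B (MIN): min(22, 54) = 22
R0 (MAX): max(-9, 22) = 22

22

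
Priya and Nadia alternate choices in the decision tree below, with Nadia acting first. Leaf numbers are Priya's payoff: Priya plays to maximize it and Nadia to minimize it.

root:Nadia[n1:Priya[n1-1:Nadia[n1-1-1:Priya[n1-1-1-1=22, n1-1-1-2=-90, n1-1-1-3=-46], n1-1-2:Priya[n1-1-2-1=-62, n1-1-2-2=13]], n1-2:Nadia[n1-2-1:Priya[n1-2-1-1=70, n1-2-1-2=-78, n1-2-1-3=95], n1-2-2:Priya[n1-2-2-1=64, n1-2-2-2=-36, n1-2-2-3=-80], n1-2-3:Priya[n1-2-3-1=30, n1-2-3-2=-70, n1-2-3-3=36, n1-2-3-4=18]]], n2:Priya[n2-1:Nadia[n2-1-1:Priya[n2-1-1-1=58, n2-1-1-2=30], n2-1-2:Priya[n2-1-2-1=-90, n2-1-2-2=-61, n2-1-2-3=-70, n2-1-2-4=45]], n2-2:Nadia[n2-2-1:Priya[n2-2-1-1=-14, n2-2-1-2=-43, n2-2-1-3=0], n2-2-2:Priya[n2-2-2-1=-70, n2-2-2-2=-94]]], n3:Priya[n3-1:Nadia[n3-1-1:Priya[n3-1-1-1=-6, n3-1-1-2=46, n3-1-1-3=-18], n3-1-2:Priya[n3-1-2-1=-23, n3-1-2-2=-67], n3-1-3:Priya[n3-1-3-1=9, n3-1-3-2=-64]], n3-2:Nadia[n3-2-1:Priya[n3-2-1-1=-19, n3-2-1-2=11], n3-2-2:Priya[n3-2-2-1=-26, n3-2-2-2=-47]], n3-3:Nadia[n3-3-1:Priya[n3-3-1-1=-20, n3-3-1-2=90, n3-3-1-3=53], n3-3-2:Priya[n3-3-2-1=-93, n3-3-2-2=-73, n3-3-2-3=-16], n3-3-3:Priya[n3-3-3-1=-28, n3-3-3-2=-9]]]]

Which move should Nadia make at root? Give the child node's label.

n1-1-1 (Priya): max(22, -90, -46) = 22
n1-1-2 (Priya): max(-62, 13) = 13
n1-1 (Nadia): min(22, 13) = 13
n1-2-1 (Priya): max(70, -78, 95) = 95
n1-2-2 (Priya): max(64, -36, -80) = 64
n1-2-3 (Priya): max(30, -70, 36, 18) = 36
n1-2 (Nadia): min(95, 64, 36) = 36
n1 (Priya): max(13, 36) = 36
n2-1-1 (Priya): max(58, 30) = 58
n2-1-2 (Priya): max(-90, -61, -70, 45) = 45
n2-1 (Nadia): min(58, 45) = 45
n2-2-1 (Priya): max(-14, -43, 0) = 0
n2-2-2 (Priya): max(-70, -94) = -70
n2-2 (Nadia): min(0, -70) = -70
n2 (Priya): max(45, -70) = 45
n3-1-1 (Priya): max(-6, 46, -18) = 46
n3-1-2 (Priya): max(-23, -67) = -23
n3-1-3 (Priya): max(9, -64) = 9
n3-1 (Nadia): min(46, -23, 9) = -23
n3-2-1 (Priya): max(-19, 11) = 11
n3-2-2 (Priya): max(-26, -47) = -26
n3-2 (Nadia): min(11, -26) = -26
n3-3-1 (Priya): max(-20, 90, 53) = 90
n3-3-2 (Priya): max(-93, -73, -16) = -16
n3-3-3 (Priya): max(-28, -9) = -9
n3-3 (Nadia): min(90, -16, -9) = -16
n3 (Priya): max(-23, -26, -16) = -16
root (Nadia): min(36, 45, -16) = -16
Nadia at root wants the lowest of {n1=36, n2=45, n3=-16}, so chooses n3.

n3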